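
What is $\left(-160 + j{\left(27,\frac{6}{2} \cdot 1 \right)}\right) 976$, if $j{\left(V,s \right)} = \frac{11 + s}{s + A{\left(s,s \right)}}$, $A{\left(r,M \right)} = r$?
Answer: $- \frac{461648}{3} \approx -1.5388 \cdot 10^{5}$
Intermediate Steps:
$j{\left(V,s \right)} = \frac{11 + s}{2 s}$ ($j{\left(V,s \right)} = \frac{11 + s}{s + s} = \frac{11 + s}{2 s}$)
$\left(-160 + j{\left(27,\frac{6}{2} \cdot 1 \right)}\right) 976 = \left(-160 + \frac{11 + \frac{6}{2} \cdot 1}{2 \cdot \frac{6}{2} \cdot 1}\right) 976 = \left(-160 + \frac{11 + 6 \cdot \frac{1}{2} \cdot 1}{2 \cdot 6 \cdot \frac{1}{2} \cdot 1}\right) 976 = \left(-160 + \frac{11 + 3 \cdot 1}{2 \cdot 3 \cdot 1}\right) 976 = \left(-160 + \frac{11 + 3}{2 \cdot 3}\right) 976 = \left(-160 + \frac{1}{2} \cdot \frac{1}{3} \cdot 14\right) 976 = \left(-160 + \frac{7}{3}\right) 976 = \left(- \frac{473}{3}\right) 976 = - \frac{461648}{3}$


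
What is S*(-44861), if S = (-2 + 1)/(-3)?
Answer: -44861/3 ≈ -14954.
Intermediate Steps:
S = 1/3 (S = -1/3*(-1) = 1/3 ≈ 0.33333)
S*(-44861) = (1/3)*(-44861) = -44861/3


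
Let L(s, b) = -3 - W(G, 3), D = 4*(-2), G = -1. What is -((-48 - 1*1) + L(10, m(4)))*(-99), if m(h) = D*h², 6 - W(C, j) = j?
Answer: -5445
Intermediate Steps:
D = -8
W(C, j) = 6 - j
m(h) = -8*h²
L(s, b) = -6 (L(s, b) = -3 - (6 - 1*3) = -3 - (6 - 3) = -3 - 1*3 = -3 - 3 = -6)
-((-48 - 1*1) + L(10, m(4)))*(-99) = -((-48 - 1*1) - 6)*(-99) = -((-48 - 1) - 6)*(-99) = -(-49 - 6)*(-99) = -(-55)*(-99) = -1*5445 = -5445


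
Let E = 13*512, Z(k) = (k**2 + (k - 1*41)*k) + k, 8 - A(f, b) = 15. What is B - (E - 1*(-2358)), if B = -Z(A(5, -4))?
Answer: -9392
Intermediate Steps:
A(f, b) = -7 (A(f, b) = 8 - 1*15 = 8 - 15 = -7)
Z(k) = k + k**2 + k*(-41 + k) (Z(k) = (k**2 + (k - 41)*k) + k = (k**2 + (-41 + k)*k) + k = (k**2 + k*(-41 + k)) + k = k + k**2 + k*(-41 + k))
E = 6656
B = -378 (B = -2*(-7)*(-20 - 7) = -2*(-7)*(-27) = -1*378 = -378)
B - (E - 1*(-2358)) = -378 - (6656 - 1*(-2358)) = -378 - (6656 + 2358) = -378 - 1*9014 = -378 - 9014 = -9392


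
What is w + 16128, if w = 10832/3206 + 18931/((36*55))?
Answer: 4657306763/288540 ≈ 16141.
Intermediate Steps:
w = 3733643/288540 (w = 10832*(1/3206) + 18931/1980 = 5416/1603 + 18931*(1/1980) = 5416/1603 + 1721/180 = 3733643/288540 ≈ 12.940)
w + 16128 = 3733643/288540 + 16128 = 4657306763/288540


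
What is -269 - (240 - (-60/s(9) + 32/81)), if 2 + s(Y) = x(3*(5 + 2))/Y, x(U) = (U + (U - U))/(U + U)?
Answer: -270883/567 ≈ -477.75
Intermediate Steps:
x(U) = ½ (x(U) = (U + 0)/((2*U)) = U*(1/(2*U)) = ½)
s(Y) = -2 + 1/(2*Y)
-269 - (240 - (-60/s(9) + 32/81)) = -269 - (240 - (-60/(-2 + (½)/9) + 32/81)) = -269 - (240 - (-60/(-2 + (½)*(⅑)) + 32*(1/81))) = -269 - (240 - (-60/(-2 + 1/18) + 32/81)) = -269 - (240 - (-60/(-35/18) + 32/81)) = -269 - (240 - (-60*(-18/35) + 32/81)) = -269 - (240 - (216/7 + 32/81)) = -269 - (240 - 1*17720/567) = -269 - (240 - 17720/567) = -269 - 1*118360/567 = -269 - 118360/567 = -270883/567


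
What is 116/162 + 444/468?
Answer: 1753/1053 ≈ 1.6648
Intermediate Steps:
116/162 + 444/468 = 116*(1/162) + 444*(1/468) = 58/81 + 37/39 = 1753/1053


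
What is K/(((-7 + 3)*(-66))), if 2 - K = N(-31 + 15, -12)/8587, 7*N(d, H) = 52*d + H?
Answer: 20177/2644796 ≈ 0.0076289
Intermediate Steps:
N(d, H) = H/7 + 52*d/7 (N(d, H) = (52*d + H)/7 = (H + 52*d)/7 = H/7 + 52*d/7)
K = 121062/60109 (K = 2 - ((⅐)*(-12) + 52*(-31 + 15)/7)/8587 = 2 - (-12/7 + (52/7)*(-16))/8587 = 2 - (-12/7 - 832/7)/8587 = 2 - (-844)/(7*8587) = 2 - 1*(-844/60109) = 2 + 844/60109 = 121062/60109 ≈ 2.0140)
K/(((-7 + 3)*(-66))) = 121062/(60109*(((-7 + 3)*(-66)))) = 121062/(60109*((-4*(-66)))) = (121062/60109)/264 = (121062/60109)*(1/264) = 20177/2644796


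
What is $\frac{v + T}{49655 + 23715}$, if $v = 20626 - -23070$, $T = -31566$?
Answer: $\frac{1213}{7337} \approx 0.16533$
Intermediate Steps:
$v = 43696$ ($v = 20626 + 23070 = 43696$)
$\frac{v + T}{49655 + 23715} = \frac{43696 - 31566}{49655 + 23715} = \frac{12130}{73370} = 12130 \cdot \frac{1}{73370} = \frac{1213}{7337}$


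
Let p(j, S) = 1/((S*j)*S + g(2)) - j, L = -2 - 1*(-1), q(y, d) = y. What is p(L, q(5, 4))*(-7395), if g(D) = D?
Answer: -162690/23 ≈ -7073.5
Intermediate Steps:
L = -1 (L = -2 + 1 = -1)
p(j, S) = 1/(2 + j*S²) - j (p(j, S) = 1/((S*j)*S + 2) - j = 1/(j*S² + 2) - j = 1/(2 + j*S²) - j)
p(L, q(5, 4))*(-7395) = ((1 - 2*(-1) - 1*5²*(-1)²)/(2 - 1*5²))*(-7395) = ((1 + 2 - 1*25*1)/(2 - 1*25))*(-7395) = ((1 + 2 - 25)/(2 - 25))*(-7395) = (-22/(-23))*(-7395) = -1/23*(-22)*(-7395) = (22/23)*(-7395) = -162690/23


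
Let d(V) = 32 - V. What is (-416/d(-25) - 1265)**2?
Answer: 5259295441/3249 ≈ 1.6187e+6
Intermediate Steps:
(-416/d(-25) - 1265)**2 = (-416/(32 - 1*(-25)) - 1265)**2 = (-416/(32 + 25) - 1265)**2 = (-416/57 - 1265)**2 = (-72521/57)**2 = 5259295441/3249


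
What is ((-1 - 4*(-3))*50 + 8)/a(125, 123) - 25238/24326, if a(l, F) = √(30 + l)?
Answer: -12619/12163 + 18*√155/5 ≈ 43.782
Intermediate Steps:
((-1 - 4*(-3))*50 + 8)/a(125, 123) - 25238/24326 = ((-1 - 4*(-3))*50 + 8)/(√(30 + 125)) - 25238/24326 = ((-1 + 12)*50 + 8)/(√155) - 25238*1/24326 = (11*50 + 8)*(√155/155) - 12619/12163 = (550 + 8)*(√155/155) - 12619/12163 = 558*(√155/155) - 12619/12163 = 18*√155/5 - 12619/12163 = -12619/12163 + 18*√155/5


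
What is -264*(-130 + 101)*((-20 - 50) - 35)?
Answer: -803880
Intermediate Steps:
-264*(-130 + 101)*((-20 - 50) - 35) = -(-7656)*(-70 - 35) = -(-7656)*(-105) = -264*3045 = -803880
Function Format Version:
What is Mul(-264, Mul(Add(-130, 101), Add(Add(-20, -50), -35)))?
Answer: -803880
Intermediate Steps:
Mul(-264, Mul(Add(-130, 101), Add(Add(-20, -50), -35))) = Mul(-264, Mul(-29, Add(-70, -35))) = Mul(-264, Mul(-29, -105)) = Mul(-264, 3045) = -803880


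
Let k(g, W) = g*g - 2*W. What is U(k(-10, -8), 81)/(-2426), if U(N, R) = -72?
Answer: 36/1213 ≈ 0.029678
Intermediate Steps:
k(g, W) = g² - 2*W
U(k(-10, -8), 81)/(-2426) = -72/(-2426) = -72*(-1/2426) = 36/1213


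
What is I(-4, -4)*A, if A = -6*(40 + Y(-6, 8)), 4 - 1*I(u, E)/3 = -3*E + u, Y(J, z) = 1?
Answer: 2952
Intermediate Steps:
I(u, E) = 12 - 3*u + 9*E (I(u, E) = 12 - 3*(-3*E + u) = 12 - 3*(u - 3*E) = 12 + (-3*u + 9*E) = 12 - 3*u + 9*E)
A = -246 (A = -6*(40 + 1) = -6*41 = -246)
I(-4, -4)*A = (12 - 3*(-4) + 9*(-4))*(-246) = (12 + 12 - 36)*(-246) = -12*(-246) = 2952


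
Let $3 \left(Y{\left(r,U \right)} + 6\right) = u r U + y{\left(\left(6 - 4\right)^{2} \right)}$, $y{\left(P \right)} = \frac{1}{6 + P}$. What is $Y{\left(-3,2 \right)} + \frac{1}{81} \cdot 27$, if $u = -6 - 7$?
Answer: $\frac{611}{30} \approx 20.367$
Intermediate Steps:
$u = -13$ ($u = -6 - 7 = -13$)
$Y{\left(r,U \right)} = - \frac{179}{30} - \frac{13 U r}{3}$ ($Y{\left(r,U \right)} = -6 + \frac{- 13 r U + \frac{1}{6 + \left(6 - 4\right)^{2}}}{3} = -6 + \frac{- 13 U r + \frac{1}{6 + 2^{2}}}{3} = -6 + \frac{- 13 U r + \frac{1}{6 + 4}}{3} = -6 + \frac{- 13 U r + \frac{1}{10}}{3} = -6 + \frac{\frac{1}{10} - 13 U r}{3} = -6 - \left(- \frac{1}{30} + \frac{13 U r}{3}\right) = - \frac{179}{30} - \frac{13 U r}{3}$)
$Y{\left(-3,2 \right)} + \frac{1}{81} \cdot 27 = \left(- \frac{179}{30} - \frac{26}{3} \left(-3\right)\right) + \frac{1}{81} \cdot 27 = \left(- \frac{179}{30} + 26\right) + \frac{1}{81} \cdot 27 = \frac{601}{30} + \frac{1}{3} = \frac{611}{30}$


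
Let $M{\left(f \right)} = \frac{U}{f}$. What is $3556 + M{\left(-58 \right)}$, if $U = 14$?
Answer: $\frac{103117}{29} \approx 3555.8$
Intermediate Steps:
$M{\left(f \right)} = \frac{14}{f}$
$3556 + M{\left(-58 \right)} = 3556 + \frac{14}{-58} = 3556 + 14 \left(- \frac{1}{58}\right) = 3556 - \frac{7}{29} = \frac{103117}{29}$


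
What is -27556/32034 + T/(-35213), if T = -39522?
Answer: 147859160/564006621 ≈ 0.26216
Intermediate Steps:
-27556/32034 + T/(-35213) = -27556/32034 - 39522/(-35213) = -27556*1/32034 - 39522*(-1/35213) = -13778/16017 + 39522/35213 = 147859160/564006621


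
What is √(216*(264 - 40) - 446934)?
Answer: 5*I*√15942 ≈ 631.31*I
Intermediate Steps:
√(216*(264 - 40) - 446934) = √(216*224 - 446934) = √(48384 - 446934) = √(-398550) = 5*I*√15942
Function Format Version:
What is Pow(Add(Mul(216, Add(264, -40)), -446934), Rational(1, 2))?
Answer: Mul(5, I, Pow(15942, Rational(1, 2))) ≈ Mul(631.31, I)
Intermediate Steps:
Pow(Add(Mul(216, Add(264, -40)), -446934), Rational(1, 2)) = Pow(Add(Mul(216, 224), -446934), Rational(1, 2)) = Pow(Add(48384, -446934), Rational(1, 2)) = Pow(-398550, Rational(1, 2)) = Mul(5, I, Pow(15942, Rational(1, 2)))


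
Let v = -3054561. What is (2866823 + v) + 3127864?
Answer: 2940126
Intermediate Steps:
(2866823 + v) + 3127864 = (2866823 - 3054561) + 3127864 = -187738 + 3127864 = 2940126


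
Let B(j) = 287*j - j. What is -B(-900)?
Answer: 257400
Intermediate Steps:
B(j) = 286*j
-B(-900) = -286*(-900) = -1*(-257400) = 257400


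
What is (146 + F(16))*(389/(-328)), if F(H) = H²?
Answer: -78189/164 ≈ -476.76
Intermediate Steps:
(146 + F(16))*(389/(-328)) = (146 + 16²)*(389/(-328)) = (146 + 256)*(389*(-1/328)) = 402*(-389/328) = -78189/164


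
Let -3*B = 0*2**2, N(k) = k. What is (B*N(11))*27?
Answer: 0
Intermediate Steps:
B = 0 (B = -0*2**2 = -0*4 = -1/3*0 = 0)
(B*N(11))*27 = (0*11)*27 = 0*27 = 0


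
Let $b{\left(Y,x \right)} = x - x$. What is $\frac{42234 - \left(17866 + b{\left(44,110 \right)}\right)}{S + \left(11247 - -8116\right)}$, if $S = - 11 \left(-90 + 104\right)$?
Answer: $\frac{24368}{19209} \approx 1.2686$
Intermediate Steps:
$b{\left(Y,x \right)} = 0$
$S = -154$ ($S = \left(-11\right) 14 = -154$)
$\frac{42234 - \left(17866 + b{\left(44,110 \right)}\right)}{S + \left(11247 - -8116\right)} = \frac{42234 - 17866}{-154 + \left(11247 - -8116\right)} = \frac{42234 + \left(-17866 + 0\right)}{-154 + \left(11247 + 8116\right)} = \frac{42234 - 17866}{-154 + 19363} = \frac{24368}{19209}$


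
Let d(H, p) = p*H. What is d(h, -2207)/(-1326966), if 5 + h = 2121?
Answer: 2335006/663483 ≈ 3.5193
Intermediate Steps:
h = 2116 (h = -5 + 2121 = 2116)
d(H, p) = H*p
d(h, -2207)/(-1326966) = (2116*(-2207))/(-1326966) = -4670012*(-1/1326966) = 2335006/663483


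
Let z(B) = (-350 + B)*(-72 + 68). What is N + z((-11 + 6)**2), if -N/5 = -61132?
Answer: 306960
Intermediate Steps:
N = 305660 (N = -5*(-61132) = 305660)
z(B) = 1400 - 4*B (z(B) = (-350 + B)*(-4) = 1400 - 4*B)
N + z((-11 + 6)**2) = 305660 + (1400 - 4*(-11 + 6)**2) = 305660 + (1400 - 4*(-5)**2) = 305660 + (1400 - 4*25) = 305660 + (1400 - 100) = 305660 + 1300 = 306960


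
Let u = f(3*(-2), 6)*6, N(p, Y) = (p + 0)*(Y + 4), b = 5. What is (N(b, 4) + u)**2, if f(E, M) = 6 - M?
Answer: 1600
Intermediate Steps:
N(p, Y) = p*(4 + Y)
u = 0 (u = (6 - 1*6)*6 = (6 - 6)*6 = 0*6 = 0)
(N(b, 4) + u)**2 = (5*(4 + 4) + 0)**2 = (5*8 + 0)**2 = (40 + 0)**2 = 40**2 = 1600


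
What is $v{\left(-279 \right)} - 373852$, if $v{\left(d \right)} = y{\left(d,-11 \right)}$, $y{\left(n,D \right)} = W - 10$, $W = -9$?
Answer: $-373871$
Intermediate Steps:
$y{\left(n,D \right)} = -19$ ($y{\left(n,D \right)} = -9 - 10 = -19$)
$v{\left(d \right)} = -19$
$v{\left(-279 \right)} - 373852 = -19 - 373852 = -373871$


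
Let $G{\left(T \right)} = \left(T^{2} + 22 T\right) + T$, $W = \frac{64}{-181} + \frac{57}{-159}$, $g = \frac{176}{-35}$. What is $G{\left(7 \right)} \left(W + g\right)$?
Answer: $- \frac{11564718}{9593} \approx -1205.5$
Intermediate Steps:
$g = - \frac{176}{35}$ ($g = 176 \left(- \frac{1}{35}\right) = - \frac{176}{35} \approx -5.0286$)
$W = - \frac{6831}{9593}$ ($W = 64 \left(- \frac{1}{181}\right) + 57 \left(- \frac{1}{159}\right) = - \frac{64}{181} - \frac{19}{53} = - \frac{6831}{9593} \approx -0.71208$)
$G{\left(T \right)} = T^{2} + 23 T$
$G{\left(7 \right)} \left(W + g\right) = 7 \left(23 + 7\right) \left(- \frac{6831}{9593} - \frac{176}{35}\right) = 7 \cdot 30 \left(- \frac{1927453}{335755}\right) = 210 \left(- \frac{1927453}{335755}\right) = - \frac{11564718}{9593}$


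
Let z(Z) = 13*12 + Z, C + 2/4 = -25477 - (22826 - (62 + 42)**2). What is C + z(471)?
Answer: -73721/2 ≈ -36861.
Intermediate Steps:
C = -74975/2 (C = -1/2 + (-25477 - (22826 - (62 + 42)**2)) = -1/2 + (-25477 - (22826 - 1*104**2)) = -1/2 + (-25477 - (22826 - 1*10816)) = -1/2 + (-25477 - (22826 - 10816)) = -1/2 + (-25477 - 1*12010) = -1/2 + (-25477 - 12010) = -1/2 - 37487 = -74975/2 ≈ -37488.)
z(Z) = 156 + Z
C + z(471) = -74975/2 + (156 + 471) = -74975/2 + 627 = -73721/2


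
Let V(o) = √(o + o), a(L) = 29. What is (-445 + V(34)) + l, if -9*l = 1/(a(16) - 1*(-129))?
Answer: -632791/1422 + 2*√17 ≈ -436.75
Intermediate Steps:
V(o) = √2*√o (V(o) = √(2*o) = √2*√o)
l = -1/1422 (l = -1/(9*(29 - 1*(-129))) = -1/(9*(29 + 129)) = -⅑/158 = -⅑*1/158 = -1/1422 ≈ -0.00070324)
(-445 + V(34)) + l = (-445 + √2*√34) - 1/1422 = (-445 + 2*√17) - 1/1422 = -632791/1422 + 2*√17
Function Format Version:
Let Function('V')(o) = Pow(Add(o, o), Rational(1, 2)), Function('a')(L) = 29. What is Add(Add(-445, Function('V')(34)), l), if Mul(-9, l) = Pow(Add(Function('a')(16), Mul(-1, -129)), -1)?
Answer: Add(Rational(-632791, 1422), Mul(2, Pow(17, Rational(1, 2)))) ≈ -436.75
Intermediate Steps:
Function('V')(o) = Mul(Pow(2, Rational(1, 2)), Pow(o, Rational(1, 2))) (Function('V')(o) = Pow(Mul(2, o), Rational(1, 2)) = Mul(Pow(2, Rational(1, 2)), Pow(o, Rational(1, 2))))
l = Rational(-1, 1422) (l = Mul(Rational(-1, 9), Pow(Add(29, Mul(-1, -129)), -1)) = Mul(Rational(-1, 9), Pow(Add(29, 129), -1)) = Mul(Rational(-1, 9), Pow(158, -1)) = Mul(Rational(-1, 9), Rational(1, 158)) = Rational(-1, 1422) ≈ -0.00070324)
Add(Add(-445, Function('V')(34)), l) = Add(Add(-445, Mul(Pow(2, Rational(1, 2)), Pow(34, Rational(1, 2)))), Rational(-1, 1422)) = Add(Add(-445, Mul(2, Pow(17, Rational(1, 2)))), Rational(-1, 1422)) = Add(Rational(-632791, 1422), Mul(2, Pow(17, Rational(1, 2))))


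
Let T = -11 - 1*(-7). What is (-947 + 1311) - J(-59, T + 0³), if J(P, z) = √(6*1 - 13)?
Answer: 364 - I*√7 ≈ 364.0 - 2.6458*I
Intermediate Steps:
T = -4 (T = -11 + 7 = -4)
J(P, z) = I*√7 (J(P, z) = √(6 - 13) = √(-7) = I*√7)
(-947 + 1311) - J(-59, T + 0³) = (-947 + 1311) - I*√7 = 364 - I*√7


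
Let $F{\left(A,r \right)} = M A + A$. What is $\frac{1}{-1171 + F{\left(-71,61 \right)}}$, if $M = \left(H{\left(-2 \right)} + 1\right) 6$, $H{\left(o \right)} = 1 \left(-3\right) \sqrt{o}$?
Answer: $- \frac{139}{504066} - \frac{71 i \sqrt{2}}{336044} \approx -0.00027576 - 0.0002988 i$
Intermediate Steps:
$H{\left(o \right)} = - 3 \sqrt{o}$
$M = 6 - 18 i \sqrt{2}$ ($M = \left(- 3 \sqrt{-2} + 1\right) 6 = \left(- 3 i \sqrt{2} + 1\right) 6 = \left(1 - 3 i \sqrt{2}\right) 6 = 6 - 18 i \sqrt{2} \approx 6.0 - 25.456 i$)
$F{\left(A,r \right)} = A + A \left(6 - 18 i \sqrt{2}\right)$ ($F{\left(A,r \right)} = \left(6 - 18 i \sqrt{2}\right) A + A = A \left(6 - 18 i \sqrt{2}\right) + A = A + A \left(6 - 18 i \sqrt{2}\right)$)
$\frac{1}{-1171 + F{\left(-71,61 \right)}} = \frac{1}{-1171 - 71 \left(7 - 18 i \sqrt{2}\right)} = \frac{1}{-1171 - \left(497 - 1278 i \sqrt{2}\right)} = \frac{1}{-1668 + 1278 i \sqrt{2}}$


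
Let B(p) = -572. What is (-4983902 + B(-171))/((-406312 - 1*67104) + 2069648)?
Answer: -20597/6596 ≈ -3.1227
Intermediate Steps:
(-4983902 + B(-171))/((-406312 - 1*67104) + 2069648) = (-4983902 - 572)/((-406312 - 1*67104) + 2069648) = -4984474/((-406312 - 67104) + 2069648) = -4984474/(-473416 + 2069648) = -4984474/1596232 = -4984474*1/1596232 = -20597/6596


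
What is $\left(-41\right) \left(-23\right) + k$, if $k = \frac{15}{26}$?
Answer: $\frac{24533}{26} \approx 943.58$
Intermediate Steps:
$k = \frac{15}{26}$ ($k = 15 \cdot \frac{1}{26} = \frac{15}{26} \approx 0.57692$)
$\left(-41\right) \left(-23\right) + k = \left(-41\right) \left(-23\right) + \frac{15}{26} = 943 + \frac{15}{26} = \frac{24533}{26}$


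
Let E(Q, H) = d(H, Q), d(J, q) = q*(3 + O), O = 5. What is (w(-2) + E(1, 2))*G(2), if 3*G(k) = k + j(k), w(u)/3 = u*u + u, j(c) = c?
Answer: 56/3 ≈ 18.667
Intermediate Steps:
d(J, q) = 8*q (d(J, q) = q*(3 + 5) = q*8 = 8*q)
E(Q, H) = 8*Q
w(u) = 3*u + 3*u**2 (w(u) = 3*(u*u + u) = 3*(u**2 + u) = 3*(u + u**2) = 3*u + 3*u**2)
G(k) = 2*k/3 (G(k) = (k + k)/3 = (2*k)/3 = 2*k/3)
(w(-2) + E(1, 2))*G(2) = (3*(-2)*(1 - 2) + 8*1)*((2/3)*2) = (3*(-2)*(-1) + 8)*(4/3) = (6 + 8)*(4/3) = 14*(4/3) = 56/3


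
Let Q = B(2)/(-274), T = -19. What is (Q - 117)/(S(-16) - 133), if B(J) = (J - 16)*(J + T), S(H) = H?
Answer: 16148/20413 ≈ 0.79106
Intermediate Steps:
B(J) = (-19 + J)*(-16 + J) (B(J) = (J - 16)*(J - 19) = (-16 + J)*(-19 + J) = (-19 + J)*(-16 + J))
Q = -119/137 (Q = (304 + 2² - 35*2)/(-274) = (304 + 4 - 70)*(-1/274) = 238*(-1/274) = -119/137 ≈ -0.86861)
(Q - 117)/(S(-16) - 133) = (-119/137 - 117)/(-16 - 133) = -16148/137/(-149) = -16148/137*(-1/149) = 16148/20413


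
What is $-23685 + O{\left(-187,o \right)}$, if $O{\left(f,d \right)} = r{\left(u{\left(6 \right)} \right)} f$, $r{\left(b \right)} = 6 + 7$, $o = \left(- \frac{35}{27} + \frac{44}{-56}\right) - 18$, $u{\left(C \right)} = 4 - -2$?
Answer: $-26116$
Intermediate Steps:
$u{\left(C \right)} = 6$ ($u{\left(C \right)} = 4 + 2 = 6$)
$o = - \frac{7591}{378}$ ($o = \left(\left(-35\right) \frac{1}{27} + 44 \left(- \frac{1}{56}\right)\right) - 18 = \left(- \frac{35}{27} - \frac{11}{14}\right) - 18 = - \frac{787}{378} - 18 = - \frac{7591}{378} \approx -20.082$)
$r{\left(b \right)} = 13$
$O{\left(f,d \right)} = 13 f$
$-23685 + O{\left(-187,o \right)} = -23685 + 13 \left(-187\right) = -23685 - 2431 = -26116$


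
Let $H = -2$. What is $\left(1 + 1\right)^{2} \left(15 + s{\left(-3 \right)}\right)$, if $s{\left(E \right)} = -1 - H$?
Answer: $64$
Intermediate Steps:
$s{\left(E \right)} = 1$ ($s{\left(E \right)} = -1 - -2 = -1 + 2 = 1$)
$\left(1 + 1\right)^{2} \left(15 + s{\left(-3 \right)}\right) = \left(1 + 1\right)^{2} \left(15 + 1\right) = 2^{2} \cdot 16 = 4 \cdot 16 = 64$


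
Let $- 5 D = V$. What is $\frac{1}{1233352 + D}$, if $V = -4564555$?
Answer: $\frac{1}{2146263} \approx 4.6593 \cdot 10^{-7}$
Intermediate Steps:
$D = 912911$ ($D = \left(- \frac{1}{5}\right) \left(-4564555\right) = 912911$)
$\frac{1}{1233352 + D} = \frac{1}{1233352 + 912911} = \frac{1}{2146263}$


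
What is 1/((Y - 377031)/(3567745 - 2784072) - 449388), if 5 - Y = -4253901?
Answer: -783673/352169365249 ≈ -2.2253e-6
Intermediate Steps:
Y = 4253906 (Y = 5 - 1*(-4253901) = 5 + 4253901 = 4253906)
1/((Y - 377031)/(3567745 - 2784072) - 449388) = 1/((4253906 - 377031)/(3567745 - 2784072) - 449388) = 1/(3876875/783673 - 449388) = 1/(-352169365249/783673) = -783673/352169365249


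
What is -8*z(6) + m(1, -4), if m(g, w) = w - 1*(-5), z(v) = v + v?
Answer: -95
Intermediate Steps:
z(v) = 2*v
m(g, w) = 5 + w (m(g, w) = w + 5 = 5 + w)
-8*z(6) + m(1, -4) = -16*6 + (5 - 4) = -8*12 + 1 = -96 + 1 = -95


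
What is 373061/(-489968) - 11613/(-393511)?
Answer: -141113608787/192807797648 ≈ -0.73189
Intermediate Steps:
373061/(-489968) - 11613/(-393511) = 373061*(-1/489968) - 11613*(-1/393511) = -373061/489968 + 11613/393511 = -141113608787/192807797648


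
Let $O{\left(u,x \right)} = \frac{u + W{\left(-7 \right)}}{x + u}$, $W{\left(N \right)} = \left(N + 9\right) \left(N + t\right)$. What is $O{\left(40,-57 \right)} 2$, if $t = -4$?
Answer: $- \frac{36}{17} \approx -2.1176$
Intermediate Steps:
$W{\left(N \right)} = \left(-4 + N\right) \left(9 + N\right)$ ($W{\left(N \right)} = \left(N + 9\right) \left(N - 4\right) = \left(9 + N\right) \left(-4 + N\right) = \left(-4 + N\right) \left(9 + N\right)$)
$O{\left(u,x \right)} = \frac{-22 + u}{u + x}$ ($O{\left(u,x \right)} = \frac{u + \left(-36 + \left(-7\right)^{2} + 5 \left(-7\right)\right)}{x + u} = \frac{u - 22}{u + x} = \frac{-22 + u}{u + x}$)
$O{\left(40,-57 \right)} 2 = \frac{-22 + 40}{40 - 57} \cdot 2 = \frac{1}{-17} \cdot 18 \cdot 2 = \left(- \frac{1}{17}\right) 18 \cdot 2 = \left(- \frac{18}{17}\right) 2 = - \frac{36}{17}$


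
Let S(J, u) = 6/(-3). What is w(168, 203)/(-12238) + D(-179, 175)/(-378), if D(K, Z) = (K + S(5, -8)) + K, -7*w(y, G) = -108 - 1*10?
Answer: 122203/128499 ≈ 0.95100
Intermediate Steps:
S(J, u) = -2 (S(J, u) = 6*(-1/3) = -2)
w(y, G) = 118/7 (w(y, G) = -(-108 - 1*10)/7 = -(-108 - 10)/7 = -1/7*(-118) = 118/7)
D(K, Z) = -2 + 2*K (D(K, Z) = (K - 2) + K = (-2 + K) + K = -2 + 2*K)
w(168, 203)/(-12238) + D(-179, 175)/(-378) = (118/7)/(-12238) + (-2 + 2*(-179))/(-378) = (118/7)*(-1/12238) + (-2 - 358)*(-1/378) = -59/42833 - 360*(-1/378) = -59/42833 + 20/21 = 122203/128499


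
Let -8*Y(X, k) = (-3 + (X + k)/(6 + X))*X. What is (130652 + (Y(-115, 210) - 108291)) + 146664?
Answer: 73670635/436 ≈ 1.6897e+5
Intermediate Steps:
Y(X, k) = -X*(-3 + (X + k)/(6 + X))/8 (Y(X, k) = -(-3 + (X + k)/(6 + X))*X/8 = -X*(-3 + (X + k)/(6 + X))/8)
(130652 + (Y(-115, 210) - 108291)) + 146664 = (130652 + ((⅛)*(-115)*(18 - 1*210 + 2*(-115))/(6 - 115) - 108291)) + 146664 = (130652 + ((⅛)*(-115)*(18 - 210 - 230)/(-109) - 108291)) + 146664 = (130652 + ((⅛)*(-115)*(-1/109)*(-422) - 108291)) + 146664 = (130652 + (-24265/436 - 108291)) + 146664 = (130652 - 47239141/436) + 146664 = 9725131/436 + 146664 = 73670635/436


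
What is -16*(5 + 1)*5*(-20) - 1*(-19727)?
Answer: 29327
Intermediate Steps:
-16*(5 + 1)*5*(-20) - 1*(-19727) = -96*5*(-20) + 19727 = -16*30*(-20) + 19727 = -480*(-20) + 19727 = 9600 + 19727 = 29327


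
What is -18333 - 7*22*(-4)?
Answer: -17717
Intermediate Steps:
-18333 - 7*22*(-4) = -18333 - 154*(-4) = -18333 - 1*(-616) = -18333 + 616 = -17717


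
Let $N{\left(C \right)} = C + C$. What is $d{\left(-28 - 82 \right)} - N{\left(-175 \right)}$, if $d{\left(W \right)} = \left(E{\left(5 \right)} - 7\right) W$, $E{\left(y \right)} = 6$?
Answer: $460$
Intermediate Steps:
$N{\left(C \right)} = 2 C$
$d{\left(W \right)} = - W$ ($d{\left(W \right)} = \left(6 - 7\right) W = - W$)
$d{\left(-28 - 82 \right)} - N{\left(-175 \right)} = - (-28 - 82) - 2 \left(-175\right) = \left(-1\right) \left(-110\right) - -350 = 110 + 350 = 460$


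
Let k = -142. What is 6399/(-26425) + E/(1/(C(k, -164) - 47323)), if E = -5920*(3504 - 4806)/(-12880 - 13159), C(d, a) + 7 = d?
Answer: 9669081222560439/688080575 ≈ 1.4052e+7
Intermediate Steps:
C(d, a) = -7 + d
E = -7707840/26039 (E = -5920/((-26039/(-1302))) = -5920/((-26039*(-1/1302))) = -5920/26039/1302 = -5920*1302/26039 = -7707840/26039 ≈ -296.01)
6399/(-26425) + E/(1/(C(k, -164) - 47323)) = 6399/(-26425) - 7707840/(26039*(1/((-7 - 142) - 47323))) = 6399*(-1/26425) - 7707840/(26039*(1/(-149 - 47323))) = -6399/26425 - 7707840/(26039*(1/(-47472))) = -6399/26425 - 7707840/(26039*(-1/47472)) = -6399/26425 - 7707840/26039*(-47472) = -6399/26425 + 365906580480/26039 = 9669081222560439/688080575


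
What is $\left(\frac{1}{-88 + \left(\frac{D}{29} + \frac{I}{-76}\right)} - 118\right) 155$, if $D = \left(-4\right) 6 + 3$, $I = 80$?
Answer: $- \frac{904836835}{49467} \approx -18292.0$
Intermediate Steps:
$D = -21$ ($D = -24 + 3 = -21$)
$\left(\frac{1}{-88 + \left(\frac{D}{29} + \frac{I}{-76}\right)} - 118\right) 155 = \left(\frac{1}{-88 + \left(- \frac{21}{29} + \frac{80}{-76}\right)} - 118\right) 155 = \left(\frac{1}{-88 + \left(\left(-21\right) \frac{1}{29} + 80 \left(- \frac{1}{76}\right)\right)} - 118\right) 155 = \left(\frac{1}{-88 - \frac{979}{551}} - 118\right) 155 = \left(\frac{1}{- \frac{49467}{551}} - 118\right) 155 = \left(- \frac{551}{49467} - 118\right) 155 = \left(- \frac{5837657}{49467}\right) 155 = - \frac{904836835}{49467}$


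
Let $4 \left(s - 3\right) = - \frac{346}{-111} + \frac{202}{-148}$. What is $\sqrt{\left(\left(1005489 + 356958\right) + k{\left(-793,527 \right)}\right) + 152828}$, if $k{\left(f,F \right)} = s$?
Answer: $\frac{\sqrt{298715930166}}{444} \approx 1231.0$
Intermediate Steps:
$s = \frac{3053}{888}$ ($s = 3 + \frac{- \frac{346}{-111} + \frac{202}{-148}}{4} = 3 + \frac{\left(-346\right) \left(- \frac{1}{111}\right) + 202 \left(- \frac{1}{148}\right)}{4} = 3 + \frac{\frac{346}{111} - \frac{101}{74}}{4} = 3 + \frac{1}{4} \cdot \frac{389}{222} = 3 + \frac{389}{888} = \frac{3053}{888} \approx 3.4381$)
$k{\left(f,F \right)} = \frac{3053}{888}$
$\sqrt{\left(\left(1005489 + 356958\right) + k{\left(-793,527 \right)}\right) + 152828} = \sqrt{\left(\left(1005489 + 356958\right) + \frac{3053}{888}\right) + 152828} = \sqrt{\left(1362447 + \frac{3053}{888}\right) + 152828} = \sqrt{\frac{1209855989}{888} + 152828} = \sqrt{\frac{1345567253}{888}} = \frac{\sqrt{298715930166}}{444}$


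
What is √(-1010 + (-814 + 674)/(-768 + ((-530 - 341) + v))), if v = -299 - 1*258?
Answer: I*√33821755/183 ≈ 31.779*I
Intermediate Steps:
v = -557 (v = -299 - 258 = -557)
√(-1010 + (-814 + 674)/(-768 + ((-530 - 341) + v))) = √(-1010 + (-814 + 674)/(-768 + ((-530 - 341) - 557))) = √(-1010 - 140/(-768 + (-871 - 557))) = √(-1010 - 140/(-768 - 1428)) = √(-1010 - 140/(-2196)) = √(-1010 - 140*(-1/2196)) = √(-1010 + 35/549) = √(-554455/549) = I*√33821755/183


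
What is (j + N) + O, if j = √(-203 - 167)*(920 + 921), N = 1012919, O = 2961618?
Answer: 3974537 + 1841*I*√370 ≈ 3.9745e+6 + 35412.0*I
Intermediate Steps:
j = 1841*I*√370 (j = √(-370)*1841 = (I*√370)*1841 = 1841*I*√370 ≈ 35412.0*I)
(j + N) + O = (1841*I*√370 + 1012919) + 2961618 = (1012919 + 1841*I*√370) + 2961618 = 3974537 + 1841*I*√370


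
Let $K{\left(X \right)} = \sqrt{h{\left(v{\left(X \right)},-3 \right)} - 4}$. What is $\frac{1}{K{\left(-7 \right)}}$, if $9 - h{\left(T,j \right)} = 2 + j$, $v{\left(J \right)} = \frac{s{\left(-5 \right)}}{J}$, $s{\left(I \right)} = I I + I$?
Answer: $\frac{\sqrt{6}}{6} \approx 0.40825$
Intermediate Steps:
$s{\left(I \right)} = I + I^{2}$ ($s{\left(I \right)} = I^{2} + I = I + I^{2}$)
$v{\left(J \right)} = \frac{20}{J}$ ($v{\left(J \right)} = \frac{\left(-5\right) \left(1 - 5\right)}{J} = \frac{\left(-5\right) \left(-4\right)}{J} = \frac{20}{J}$)
$h{\left(T,j \right)} = 7 - j$ ($h{\left(T,j \right)} = 9 - \left(2 + j\right) = 7 - j$)
$K{\left(X \right)} = \sqrt{6}$ ($K{\left(X \right)} = \sqrt{\left(7 - -3\right) - 4} = \sqrt{\left(7 + 3\right) - 4} = \sqrt{10 - 4} = \sqrt{6}$)
$\frac{1}{K{\left(-7 \right)}} = \frac{1}{\sqrt{6}} = \frac{\sqrt{6}}{6}$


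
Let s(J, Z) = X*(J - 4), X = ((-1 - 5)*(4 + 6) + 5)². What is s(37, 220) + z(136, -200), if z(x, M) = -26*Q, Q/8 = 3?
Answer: 99201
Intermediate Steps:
X = 3025 (X = (-6*10 + 5)² = (-60 + 5)² = (-55)² = 3025)
Q = 24 (Q = 8*3 = 24)
s(J, Z) = -12100 + 3025*J (s(J, Z) = 3025*(J - 4) = 3025*(-4 + J) = -12100 + 3025*J)
z(x, M) = -624 (z(x, M) = -26*24 = -624)
s(37, 220) + z(136, -200) = (-12100 + 3025*37) - 624 = (-12100 + 111925) - 624 = 99825 - 624 = 99201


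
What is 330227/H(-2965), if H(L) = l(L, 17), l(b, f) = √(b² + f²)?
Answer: 330227*√8791514/8791514 ≈ 111.37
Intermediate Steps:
H(L) = √(289 + L²) (H(L) = √(L² + 17²) = √(L² + 289) = √(289 + L²))
330227/H(-2965) = 330227/(√(289 + (-2965)²)) = 330227/(√(289 + 8791225)) = 330227/(√8791514) = 330227*(√8791514/8791514) = 330227*√8791514/8791514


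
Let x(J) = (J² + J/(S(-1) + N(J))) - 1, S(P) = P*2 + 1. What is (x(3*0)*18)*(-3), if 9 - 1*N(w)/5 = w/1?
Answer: 54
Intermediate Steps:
N(w) = 45 - 5*w (N(w) = 45 - 5*w/1 = 45 - 5*w)
S(P) = 1 + 2*P (S(P) = 2*P + 1 = 1 + 2*P)
x(J) = -1 + J² + J/(44 - 5*J) (x(J) = (J² + J/((1 + 2*(-1)) + (45 - 5*J))) - 1 = (J² + J/((1 - 2) + (45 - 5*J))) - 1 = (J² + J/(-1 + (45 - 5*J))) - 1 = (J² + J/(44 - 5*J)) - 1 = -1 + J² + J/(44 - 5*J))
(x(3*0)*18)*(-3) = (((44 - 44*(3*0)² - 18*0 + 5*(3*0)³)/(-44 + 5*(3*0)))*18)*(-3) = (((44 - 44*0² - 6*0 + 5*0³)/(-44 + 5*0))*18)*(-3) = (((44 - 44*0 + 0 + 5*0)/(-44 + 0))*18)*(-3) = (((44 + 0 + 0 + 0)/(-44))*18)*(-3) = (-1/44*44*18)*(-3) = -1*18*(-3) = -18*(-3) = 54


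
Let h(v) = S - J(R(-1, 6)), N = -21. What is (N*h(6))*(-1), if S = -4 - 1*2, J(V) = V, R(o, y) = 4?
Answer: -210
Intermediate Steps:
S = -6 (S = -4 - 2 = -6)
h(v) = -10 (h(v) = -6 - 1*4 = -6 - 4 = -10)
(N*h(6))*(-1) = -21*(-10)*(-1) = 210*(-1) = -210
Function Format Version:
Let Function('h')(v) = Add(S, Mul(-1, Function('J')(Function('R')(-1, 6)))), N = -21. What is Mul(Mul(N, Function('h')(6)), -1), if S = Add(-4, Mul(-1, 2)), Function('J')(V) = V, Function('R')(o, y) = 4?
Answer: -210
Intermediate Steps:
S = -6 (S = Add(-4, -2) = -6)
Function('h')(v) = -10 (Function('h')(v) = Add(-6, Mul(-1, 4)) = Add(-6, -4) = -10)
Mul(Mul(N, Function('h')(6)), -1) = Mul(Mul(-21, -10), -1) = Mul(210, -1) = -210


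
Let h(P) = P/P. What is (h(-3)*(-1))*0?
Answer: 0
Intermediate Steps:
h(P) = 1
(h(-3)*(-1))*0 = (1*(-1))*0 = -1*0 = 0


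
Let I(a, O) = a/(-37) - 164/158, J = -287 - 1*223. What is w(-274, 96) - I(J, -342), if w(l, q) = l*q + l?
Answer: -77724750/2923 ≈ -26591.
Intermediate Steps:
J = -510 (J = -287 - 223 = -510)
I(a, O) = -82/79 - a/37 (I(a, O) = a*(-1/37) - 164*1/158 = -a/37 - 82/79 = -82/79 - a/37)
w(l, q) = l + l*q
w(-274, 96) - I(J, -342) = -274*(1 + 96) - (-82/79 - 1/37*(-510)) = -274*97 - (-82/79 + 510/37) = -26578 - 1*37256/2923 = -26578 - 37256/2923 = -77724750/2923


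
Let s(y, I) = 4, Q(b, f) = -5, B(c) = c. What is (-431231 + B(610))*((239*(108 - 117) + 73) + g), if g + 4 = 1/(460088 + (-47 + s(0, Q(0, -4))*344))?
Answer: 413684759179853/461417 ≈ 8.9655e+8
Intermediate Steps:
g = -1845667/461417 (g = -4 + 1/(460088 + (-47 + 4*344)) = -4 + 1/(460088 + (-47 + 1376)) = -4 + 1/(460088 + 1329) = -4 + 1/461417 = -1845667/461417 ≈ -4.0000)
(-431231 + B(610))*((239*(108 - 117) + 73) + g) = (-431231 + 610)*((239*(108 - 117) + 73) - 1845667/461417) = -430621*((239*(-9) + 73) - 1845667/461417) = -430621*((-2151 + 73) - 1845667/461417) = -430621*(-2078 - 1845667/461417) = -430621*(-960670193/461417) = 413684759179853/461417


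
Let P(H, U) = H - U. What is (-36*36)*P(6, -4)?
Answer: -12960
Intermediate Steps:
(-36*36)*P(6, -4) = (-36*36)*(6 - 1*(-4)) = -1296*(6 + 4) = -1296*10 = -12960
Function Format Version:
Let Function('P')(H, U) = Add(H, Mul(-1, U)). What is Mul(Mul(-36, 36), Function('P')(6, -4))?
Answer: -12960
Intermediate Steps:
Mul(Mul(-36, 36), Function('P')(6, -4)) = Mul(Mul(-36, 36), Add(6, Mul(-1, -4))) = Mul(-1296, Add(6, 4)) = Mul(-1296, 10) = -12960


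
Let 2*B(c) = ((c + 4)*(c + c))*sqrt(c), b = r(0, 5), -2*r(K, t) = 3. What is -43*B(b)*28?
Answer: 4515*I*sqrt(6)/2 ≈ 5529.7*I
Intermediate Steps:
r(K, t) = -3/2 (r(K, t) = -1/2*3 = -3/2)
b = -3/2 ≈ -1.5000
B(c) = c**(3/2)*(4 + c) (B(c) = (((c + 4)*(c + c))*sqrt(c))/2 = (((4 + c)*(2*c))*sqrt(c))/2 = ((2*c*(4 + c))*sqrt(c))/2 = (2*c**(3/2)*(4 + c))/2 = c**(3/2)*(4 + c))
-43*B(b)*28 = -43*(-3/2)**(3/2)*(4 - 3/2)*28 = -43*(-3*I*sqrt(6)/4)*5/2*28 = -(-645)*I*sqrt(6)/8*28 = (645*I*sqrt(6)/8)*28 = 4515*I*sqrt(6)/2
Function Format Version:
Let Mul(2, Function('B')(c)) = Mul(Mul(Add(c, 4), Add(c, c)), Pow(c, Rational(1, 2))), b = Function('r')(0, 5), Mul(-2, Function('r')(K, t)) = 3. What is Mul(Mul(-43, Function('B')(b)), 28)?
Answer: Mul(Rational(4515, 2), I, Pow(6, Rational(1, 2))) ≈ Mul(5529.7, I)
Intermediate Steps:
Function('r')(K, t) = Rational(-3, 2) (Function('r')(K, t) = Mul(Rational(-1, 2), 3) = Rational(-3, 2))
b = Rational(-3, 2) ≈ -1.5000
Function('B')(c) = Mul(Pow(c, Rational(3, 2)), Add(4, c)) (Function('B')(c) = Mul(Rational(1, 2), Mul(Mul(Add(c, 4), Add(c, c)), Pow(c, Rational(1, 2)))) = Mul(Rational(1, 2), Mul(Mul(Add(4, c), Mul(2, c)), Pow(c, Rational(1, 2)))) = Mul(Rational(1, 2), Mul(Mul(2, c, Add(4, c)), Pow(c, Rational(1, 2)))) = Mul(Rational(1, 2), Mul(2, Pow(c, Rational(3, 2)), Add(4, c))) = Mul(Pow(c, Rational(3, 2)), Add(4, c)))
Mul(Mul(-43, Function('B')(b)), 28) = Mul(Mul(-43, Mul(Pow(Rational(-3, 2), Rational(3, 2)), Add(4, Rational(-3, 2)))), 28) = Mul(Mul(-43, Mul(Mul(Rational(-3, 4), I, Pow(6, Rational(1, 2))), Rational(5, 2))), 28) = Mul(Mul(-43, Mul(Rational(-15, 8), I, Pow(6, Rational(1, 2)))), 28) = Mul(Mul(Rational(645, 8), I, Pow(6, Rational(1, 2))), 28) = Mul(Rational(4515, 2), I, Pow(6, Rational(1, 2)))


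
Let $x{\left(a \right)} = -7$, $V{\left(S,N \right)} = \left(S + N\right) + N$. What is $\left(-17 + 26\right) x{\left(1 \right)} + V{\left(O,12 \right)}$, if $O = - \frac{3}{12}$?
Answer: $- \frac{157}{4} \approx -39.25$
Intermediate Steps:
$O = - \frac{1}{4}$ ($O = \left(-3\right) \frac{1}{12} = - \frac{1}{4} \approx -0.25$)
$V{\left(S,N \right)} = S + 2 N$ ($V{\left(S,N \right)} = \left(N + S\right) + N = S + 2 N$)
$\left(-17 + 26\right) x{\left(1 \right)} + V{\left(O,12 \right)} = \left(-17 + 26\right) \left(-7\right) + \left(- \frac{1}{4} + 2 \cdot 12\right) = 9 \left(-7\right) + \left(- \frac{1}{4} + 24\right) = -63 + \frac{95}{4} = - \frac{157}{4}$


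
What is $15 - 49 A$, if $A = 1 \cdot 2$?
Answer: $-83$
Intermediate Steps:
$A = 2$
$15 - 49 A = 15 - 98 = -83$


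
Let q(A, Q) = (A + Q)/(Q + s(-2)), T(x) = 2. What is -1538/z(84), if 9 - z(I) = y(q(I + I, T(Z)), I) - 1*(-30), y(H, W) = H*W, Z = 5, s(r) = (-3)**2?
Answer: 16918/14511 ≈ 1.1659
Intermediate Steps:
s(r) = 9
q(A, Q) = (A + Q)/(9 + Q) (q(A, Q) = (A + Q)/(Q + 9) = (A + Q)/(9 + Q))
z(I) = -21 - I*(2/11 + 2*I/11) (z(I) = 9 - ((((I + I) + 2)/(9 + 2))*I - 1*(-30)) = 9 - (((2*I + 2)/11)*I + 30) = 9 - (((2 + 2*I)/11)*I + 30) = 9 - ((2/11 + 2*I/11)*I + 30) = 9 - (I*(2/11 + 2*I/11) + 30) = 9 - (30 + I*(2/11 + 2*I/11)) = 9 + (-30 - I*(2/11 + 2*I/11)) = -21 - I*(2/11 + 2*I/11))
-1538/z(84) = -1538/(-21 - 2/11*84*(1 + 84)) = -1538/(-21 - 2/11*84*85) = -1538/(-21 - 14280/11) = -1538/(-14511/11) = -1538*(-11/14511) = 16918/14511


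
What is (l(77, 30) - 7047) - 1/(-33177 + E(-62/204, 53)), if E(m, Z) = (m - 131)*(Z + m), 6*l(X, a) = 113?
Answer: -17591257212803/2502965298 ≈ -7028.2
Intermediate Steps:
l(X, a) = 113/6 (l(X, a) = (1/6)*113 = 113/6)
E(m, Z) = (-131 + m)*(Z + m)
(l(77, 30) - 7047) - 1/(-33177 + E(-62/204, 53)) = (113/6 - 7047) - 1/(-33177 + ((-62/204)**2 - 131*53 - (-8122)/204 + 53*(-62/204))) = -42169/6 - 1/(-33177 + ((-62*1/204)**2 - 6943 - (-8122)/204 + 53*(-62*1/204))) = -42169/6 - 1/(-33177 + ((-31/102)**2 - 6943 - 131*(-31/102) + 53*(-31/102))) = -42169/6 - 1/(-33177 + (961/10404 - 6943 + 4061/102 - 1643/102)) = -42169/6 - 1/(-33177 - 71987375/10404) = -42169/6 - 1/(-417160883/10404) = -42169/6 - 1*(-10404/417160883) = -42169/6 + 10404/417160883 = -17591257212803/2502965298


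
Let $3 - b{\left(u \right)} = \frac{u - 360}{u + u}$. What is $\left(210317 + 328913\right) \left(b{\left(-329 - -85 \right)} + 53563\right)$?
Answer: $\frac{1761907333115}{61} \approx 2.8884 \cdot 10^{10}$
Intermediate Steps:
$b{\left(u \right)} = 3 - \frac{-360 + u}{2 u}$ ($b{\left(u \right)} = 3 - \frac{u - 360}{u + u} = 3 - \frac{-360 + u}{2 u}$)
$\left(210317 + 328913\right) \left(b{\left(-329 - -85 \right)} + 53563\right) = \left(210317 + 328913\right) \left(\left(\frac{5}{2} + \frac{180}{-329 - -85}\right) + 53563\right) = 539230 \left(\left(\frac{5}{2} + \frac{180}{-329 + 85}\right) + 53563\right) = 539230 \left(\left(\frac{5}{2} + \frac{180}{-244}\right) + 53563\right) = 539230 \left(\left(\frac{5}{2} + 180 \left(- \frac{1}{244}\right)\right) + 53563\right) = 539230 \left(\left(\frac{5}{2} - \frac{45}{61}\right) + 53563\right) = 539230 \left(\frac{215}{122} + 53563\right) = 539230 \cdot \frac{6534901}{122} = \frac{1761907333115}{61}$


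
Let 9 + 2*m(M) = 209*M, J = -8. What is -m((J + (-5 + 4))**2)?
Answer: -8460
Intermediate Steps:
m(M) = -9/2 + 209*M/2 (m(M) = -9/2 + (209*M)/2 = -9/2 + 209*M/2)
-m((J + (-5 + 4))**2) = -(-9/2 + 209*(-8 + (-5 + 4))**2/2) = -(-9/2 + 209*(-8 - 1)**2/2) = -(-9/2 + (209/2)*(-9)**2) = -(-9/2 + (209/2)*81) = -(-9/2 + 16929/2) = -1*8460 = -8460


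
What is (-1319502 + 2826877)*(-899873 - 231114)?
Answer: -1704821529125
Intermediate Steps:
(-1319502 + 2826877)*(-899873 - 231114) = 1507375*(-1130987) = -1704821529125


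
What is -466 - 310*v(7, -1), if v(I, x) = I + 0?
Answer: -2636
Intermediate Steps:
v(I, x) = I
-466 - 310*v(7, -1) = -466 - 310*7 = -466 - 2170 = -2636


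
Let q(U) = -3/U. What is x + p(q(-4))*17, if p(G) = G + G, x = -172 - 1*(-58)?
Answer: -177/2 ≈ -88.500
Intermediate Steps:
x = -114 (x = -172 + 58 = -114)
p(G) = 2*G
x + p(q(-4))*17 = -114 + (2*(-3/(-4)))*17 = -114 + (2*(-3*(-¼)))*17 = -114 + (2*(¾))*17 = -114 + (3/2)*17 = -114 + 51/2 = -177/2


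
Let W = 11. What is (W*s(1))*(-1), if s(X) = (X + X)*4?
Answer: -88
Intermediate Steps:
s(X) = 8*X (s(X) = (2*X)*4 = 8*X)
(W*s(1))*(-1) = (11*(8*1))*(-1) = (11*8)*(-1) = 88*(-1) = -88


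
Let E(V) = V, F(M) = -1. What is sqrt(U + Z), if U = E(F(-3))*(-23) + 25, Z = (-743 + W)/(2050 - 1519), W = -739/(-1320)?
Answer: sqrt(635970786330)/116820 ≈ 6.8266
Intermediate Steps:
W = 739/1320 (W = -739*(-1/1320) = 739/1320 ≈ 0.55985)
Z = -980021/700920 (Z = (-743 + 739/1320)/(2050 - 1519) = -980021/1320/531 = -980021/1320*1/531 = -980021/700920 ≈ -1.3982)
U = 48 (U = -1*(-23) + 25 = 23 + 25 = 48)
sqrt(U + Z) = sqrt(48 - 980021/700920) = sqrt(32664139/700920) = sqrt(635970786330)/116820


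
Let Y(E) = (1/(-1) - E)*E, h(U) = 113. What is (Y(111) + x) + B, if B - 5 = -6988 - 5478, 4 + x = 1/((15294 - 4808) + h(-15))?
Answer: -263883302/10599 ≈ -24897.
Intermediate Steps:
Y(E) = E*(-1 - E) (Y(E) = (-1 - E)*E = E*(-1 - E))
x = -42395/10599 (x = -4 + 1/((15294 - 4808) + 113) = -4 + 1/(10486 + 113) = -4 + 1/10599 = -42395/10599 ≈ -3.9999)
B = -12461 (B = 5 + (-6988 - 5478) = 5 - 12466 = -12461)
(Y(111) + x) + B = (-1*111*(1 + 111) - 42395/10599) - 12461 = (-1*111*112 - 42395/10599) - 12461 = (-12432 - 42395/10599) - 12461 = -131809163/10599 - 12461 = -263883302/10599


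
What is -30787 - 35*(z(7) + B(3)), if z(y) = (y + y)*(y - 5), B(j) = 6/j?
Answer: -31837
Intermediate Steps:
z(y) = 2*y*(-5 + y) (z(y) = (2*y)*(-5 + y) = 2*y*(-5 + y))
-30787 - 35*(z(7) + B(3)) = -30787 - 35*(2*7*(-5 + 7) + 6/3) = -30787 - 35*(2*7*2 + 6*(⅓)) = -30787 - 35*(28 + 2) = -30787 - 35*30 = -30787 - 1050 = -31837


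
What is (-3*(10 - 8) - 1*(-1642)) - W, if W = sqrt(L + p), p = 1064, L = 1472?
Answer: 1636 - 2*sqrt(634) ≈ 1585.6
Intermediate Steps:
W = 2*sqrt(634) (W = sqrt(1472 + 1064) = sqrt(2536) = 2*sqrt(634) ≈ 50.359)
(-3*(10 - 8) - 1*(-1642)) - W = (-3*(10 - 8) - 1*(-1642)) - 2*sqrt(634) = (-3*2 + 1642) - 2*sqrt(634) = (-6 + 1642) - 2*sqrt(634) = 1636 - 2*sqrt(634)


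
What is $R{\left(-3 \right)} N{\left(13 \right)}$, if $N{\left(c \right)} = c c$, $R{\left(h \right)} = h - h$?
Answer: $0$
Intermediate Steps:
$R{\left(h \right)} = 0$
$N{\left(c \right)} = c^{2}$
$R{\left(-3 \right)} N{\left(13 \right)} = 0 \cdot 13^{2} = 0 \cdot 169 = 0$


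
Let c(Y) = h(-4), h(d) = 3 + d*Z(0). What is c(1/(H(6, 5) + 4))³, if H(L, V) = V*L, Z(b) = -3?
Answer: 3375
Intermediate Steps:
H(L, V) = L*V
h(d) = 3 - 3*d (h(d) = 3 + d*(-3) = 3 - 3*d)
c(Y) = 15 (c(Y) = 3 - 3*(-4) = 3 + 12 = 15)
c(1/(H(6, 5) + 4))³ = 15³ = 3375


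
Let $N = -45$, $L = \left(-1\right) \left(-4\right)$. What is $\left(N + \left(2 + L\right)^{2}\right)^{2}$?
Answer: $81$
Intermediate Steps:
$L = 4$
$\left(N + \left(2 + L\right)^{2}\right)^{2} = \left(-45 + \left(2 + 4\right)^{2}\right)^{2} = \left(-45 + 6^{2}\right)^{2} = \left(-45 + 36\right)^{2} = \left(-9\right)^{2} = 81$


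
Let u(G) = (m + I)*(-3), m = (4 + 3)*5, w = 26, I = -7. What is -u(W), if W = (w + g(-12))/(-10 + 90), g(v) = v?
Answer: 84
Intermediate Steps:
m = 35 (m = 7*5 = 35)
W = 7/40 (W = (26 - 12)/(-10 + 90) = 14/80 = 14*(1/80) = 7/40 ≈ 0.17500)
u(G) = -84 (u(G) = (35 - 7)*(-3) = 28*(-3) = -84)
-u(W) = -1*(-84) = 84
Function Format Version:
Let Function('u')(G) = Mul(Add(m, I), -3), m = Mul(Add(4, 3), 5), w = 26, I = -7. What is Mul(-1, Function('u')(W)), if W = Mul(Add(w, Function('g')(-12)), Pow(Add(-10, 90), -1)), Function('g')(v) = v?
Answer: 84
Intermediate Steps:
m = 35 (m = Mul(7, 5) = 35)
W = Rational(7, 40) (W = Mul(Add(26, -12), Pow(Add(-10, 90), -1)) = Mul(14, Pow(80, -1)) = Mul(14, Rational(1, 80)) = Rational(7, 40) ≈ 0.17500)
Function('u')(G) = -84 (Function('u')(G) = Mul(Add(35, -7), -3) = Mul(28, -3) = -84)
Mul(-1, Function('u')(W)) = Mul(-1, -84) = 84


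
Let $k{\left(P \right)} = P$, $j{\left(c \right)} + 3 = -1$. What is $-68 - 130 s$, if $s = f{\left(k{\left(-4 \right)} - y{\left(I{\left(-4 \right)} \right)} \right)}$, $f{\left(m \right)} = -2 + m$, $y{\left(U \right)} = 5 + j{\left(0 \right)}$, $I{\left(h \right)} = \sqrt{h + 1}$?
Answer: $842$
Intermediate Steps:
$j{\left(c \right)} = -4$ ($j{\left(c \right)} = -3 - 1 = -4$)
$I{\left(h \right)} = \sqrt{1 + h}$
$y{\left(U \right)} = 1$ ($y{\left(U \right)} = 5 - 4 = 1$)
$s = -7$ ($s = -2 - 5 = -7$)
$-68 - 130 s = -68 - -910 = -68 + 910 = 842$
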